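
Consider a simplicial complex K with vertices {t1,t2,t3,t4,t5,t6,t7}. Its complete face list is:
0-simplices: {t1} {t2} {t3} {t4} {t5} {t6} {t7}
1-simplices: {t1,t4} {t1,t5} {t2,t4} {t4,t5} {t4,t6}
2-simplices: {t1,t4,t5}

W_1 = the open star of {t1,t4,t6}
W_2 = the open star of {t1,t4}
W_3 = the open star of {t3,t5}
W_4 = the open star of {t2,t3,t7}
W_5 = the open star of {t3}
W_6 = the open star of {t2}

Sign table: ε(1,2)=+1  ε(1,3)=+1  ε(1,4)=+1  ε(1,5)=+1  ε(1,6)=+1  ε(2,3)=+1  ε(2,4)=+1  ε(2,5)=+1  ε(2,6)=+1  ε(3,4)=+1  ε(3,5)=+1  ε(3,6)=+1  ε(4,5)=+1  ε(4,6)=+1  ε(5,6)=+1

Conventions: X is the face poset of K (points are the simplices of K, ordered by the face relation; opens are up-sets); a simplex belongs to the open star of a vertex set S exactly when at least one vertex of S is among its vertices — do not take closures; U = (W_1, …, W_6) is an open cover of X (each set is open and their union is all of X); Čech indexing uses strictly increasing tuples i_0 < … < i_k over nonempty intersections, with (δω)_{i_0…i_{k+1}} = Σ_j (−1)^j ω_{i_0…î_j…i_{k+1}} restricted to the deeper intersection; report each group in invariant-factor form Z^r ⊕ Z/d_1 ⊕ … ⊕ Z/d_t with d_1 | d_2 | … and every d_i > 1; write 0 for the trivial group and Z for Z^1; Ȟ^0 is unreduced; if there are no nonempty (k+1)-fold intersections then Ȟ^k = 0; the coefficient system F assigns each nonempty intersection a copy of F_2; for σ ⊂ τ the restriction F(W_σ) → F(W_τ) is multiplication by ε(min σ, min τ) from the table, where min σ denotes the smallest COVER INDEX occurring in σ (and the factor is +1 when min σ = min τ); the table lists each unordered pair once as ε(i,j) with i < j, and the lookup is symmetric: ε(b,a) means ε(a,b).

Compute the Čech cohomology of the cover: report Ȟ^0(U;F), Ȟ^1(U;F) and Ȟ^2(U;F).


Ȟ^0(U;F) ≅ Z/2,  Ȟ^1(U;F) ≅ Z/2,  Ȟ^2(U;F) ≅ 0

nonempty intersections:
  W1={{t1},{t4},{t6},{t1,t4},{t1,t5},{t2,t4},{t4,t5},{t4,t6},{t1,t4,t5}} W2={{t1},{t4},{t1,t4},{t1,t5},{t2,t4},{t4,t5},{t4,t6},{t1,t4,t5}} W3={{t3},{t5},{t1,t5},{t4,t5},{t1,t4,t5}} W4={{t2},{t3},{t7},{t2,t4}} W5={{t3}} W6={{t2},{t2,t4}}
  W12={{t1},{t4},{t1,t4},{t1,t5},{t2,t4},{t4,t5},{t4,t6},{t1,t4,t5}} W13={{t1,t5},{t4,t5},{t1,t4,t5}} W14={{t2,t4}} W16={{t2,t4}} W23={{t1,t5},{t4,t5},{t1,t4,t5}} W24={{t2,t4}} W26={{t2,t4}} W34={{t3}} W35={{t3}} W45={{t3}} W46={{t2},{t2,t4}}
  W123={{t1,t5},{t4,t5},{t1,t4,t5}} W124={{t2,t4}} W126={{t2,t4}} W146={{t2,t4}} W246={{t2,t4}} W345={{t3}}
  W1246={{t2,t4}}
C dims 6,11,6,1; δ0: rk_F2 5; δ1: rk_F2 5; δ2: rk_F2 1
Ȟ^0: (6−5)−0=1 ⇒ Z/2
Ȟ^1: (11−5)−5=1 ⇒ Z/2
Ȟ^2: (6−1)−5=0 ⇒ 0


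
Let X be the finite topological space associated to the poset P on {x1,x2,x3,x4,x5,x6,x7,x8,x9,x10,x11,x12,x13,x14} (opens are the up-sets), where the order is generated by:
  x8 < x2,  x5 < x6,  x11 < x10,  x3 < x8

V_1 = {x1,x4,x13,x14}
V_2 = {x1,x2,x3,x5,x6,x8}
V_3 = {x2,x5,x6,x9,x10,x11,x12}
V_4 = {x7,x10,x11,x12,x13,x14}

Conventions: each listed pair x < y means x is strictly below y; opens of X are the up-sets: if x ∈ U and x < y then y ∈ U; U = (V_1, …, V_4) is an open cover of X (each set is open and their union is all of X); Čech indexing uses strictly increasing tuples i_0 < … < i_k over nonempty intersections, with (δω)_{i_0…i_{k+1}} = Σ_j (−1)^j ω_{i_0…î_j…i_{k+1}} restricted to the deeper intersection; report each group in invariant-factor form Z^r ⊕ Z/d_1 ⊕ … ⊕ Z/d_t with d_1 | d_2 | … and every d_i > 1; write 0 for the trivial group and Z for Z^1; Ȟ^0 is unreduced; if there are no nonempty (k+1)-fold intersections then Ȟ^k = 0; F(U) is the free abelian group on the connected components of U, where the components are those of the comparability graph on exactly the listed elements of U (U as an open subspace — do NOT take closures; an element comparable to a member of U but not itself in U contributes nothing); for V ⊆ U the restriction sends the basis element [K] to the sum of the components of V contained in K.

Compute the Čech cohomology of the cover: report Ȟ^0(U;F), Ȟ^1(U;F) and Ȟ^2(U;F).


nonempty overlaps:
  V12={x1} V14={x13,x14} V23={x2,x5,x6} V34={x10,x11,x12}
components per intersection:
  V1: {x1} {x4} {x13} {x14}
  V2: {x1} {x2,x3,x8} {x5,x6}
  V3: {x2} {x5,x6} {x9} {x10,x11} {x12}
  V4: {x7} {x10,x11} {x12} {x13} {x14}
  V12: {x1}
  V14: {x13} {x14}
  V23: {x2} {x5,x6}
  V34: {x10,x11} {x12}
C dims 17,7; δ0: rk 7, SNF 1^7
degree 0: 17−7−0 = 10 → Ȟ^0 ≅ Z^10
degree 1: 7−0−7 = 0 → Ȟ^1 ≅ 0
degree 2: 0−0−0 = 0 → Ȟ^2 ≅ 0

Ȟ^0 = Z^10, Ȟ^1 = 0, Ȟ^2 = 0


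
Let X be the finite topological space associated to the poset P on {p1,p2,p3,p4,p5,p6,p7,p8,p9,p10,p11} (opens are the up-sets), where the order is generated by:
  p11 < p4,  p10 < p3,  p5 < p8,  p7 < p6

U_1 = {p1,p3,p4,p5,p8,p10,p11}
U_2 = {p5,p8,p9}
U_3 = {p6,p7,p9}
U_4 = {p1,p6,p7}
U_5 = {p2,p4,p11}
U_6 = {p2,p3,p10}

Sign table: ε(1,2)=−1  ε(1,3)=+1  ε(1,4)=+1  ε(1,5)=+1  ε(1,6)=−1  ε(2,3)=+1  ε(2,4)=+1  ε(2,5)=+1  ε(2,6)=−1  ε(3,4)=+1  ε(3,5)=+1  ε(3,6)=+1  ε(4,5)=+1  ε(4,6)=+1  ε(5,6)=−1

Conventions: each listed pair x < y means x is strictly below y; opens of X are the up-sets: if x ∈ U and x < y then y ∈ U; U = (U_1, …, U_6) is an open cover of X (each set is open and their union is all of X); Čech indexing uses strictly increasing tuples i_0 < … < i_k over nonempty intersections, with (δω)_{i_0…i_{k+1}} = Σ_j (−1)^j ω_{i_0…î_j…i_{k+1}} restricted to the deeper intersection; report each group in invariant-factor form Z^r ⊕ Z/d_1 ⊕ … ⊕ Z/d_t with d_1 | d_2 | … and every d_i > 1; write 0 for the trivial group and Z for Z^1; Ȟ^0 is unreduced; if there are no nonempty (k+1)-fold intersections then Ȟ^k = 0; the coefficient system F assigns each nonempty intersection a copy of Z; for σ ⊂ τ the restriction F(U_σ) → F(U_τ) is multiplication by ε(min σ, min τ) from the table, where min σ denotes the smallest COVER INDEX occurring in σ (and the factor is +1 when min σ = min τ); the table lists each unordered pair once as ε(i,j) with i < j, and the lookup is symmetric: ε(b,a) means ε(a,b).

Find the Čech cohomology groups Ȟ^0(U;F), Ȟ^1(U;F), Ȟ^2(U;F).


Ȟ^0 = 0, Ȟ^1 = Z ⊕ Z/2 and Ȟ^2 = 0

nonempty intersections:
  U12={p5,p8} U14={p1} U15={p4,p11} U16={p3,p10} U23={p9} U34={p6,p7} U56={p2}
C dims 6,7; δ0: rk 6, SNF 1^5·2
Ȟ^0: (6−6)−0=0 ⇒ 0
Ȟ^1: (7−0)−6=1 plus torsion [2] ⇒ Z ⊕ Z/2
Ȟ^2: (0−0)−0=0 ⇒ 0


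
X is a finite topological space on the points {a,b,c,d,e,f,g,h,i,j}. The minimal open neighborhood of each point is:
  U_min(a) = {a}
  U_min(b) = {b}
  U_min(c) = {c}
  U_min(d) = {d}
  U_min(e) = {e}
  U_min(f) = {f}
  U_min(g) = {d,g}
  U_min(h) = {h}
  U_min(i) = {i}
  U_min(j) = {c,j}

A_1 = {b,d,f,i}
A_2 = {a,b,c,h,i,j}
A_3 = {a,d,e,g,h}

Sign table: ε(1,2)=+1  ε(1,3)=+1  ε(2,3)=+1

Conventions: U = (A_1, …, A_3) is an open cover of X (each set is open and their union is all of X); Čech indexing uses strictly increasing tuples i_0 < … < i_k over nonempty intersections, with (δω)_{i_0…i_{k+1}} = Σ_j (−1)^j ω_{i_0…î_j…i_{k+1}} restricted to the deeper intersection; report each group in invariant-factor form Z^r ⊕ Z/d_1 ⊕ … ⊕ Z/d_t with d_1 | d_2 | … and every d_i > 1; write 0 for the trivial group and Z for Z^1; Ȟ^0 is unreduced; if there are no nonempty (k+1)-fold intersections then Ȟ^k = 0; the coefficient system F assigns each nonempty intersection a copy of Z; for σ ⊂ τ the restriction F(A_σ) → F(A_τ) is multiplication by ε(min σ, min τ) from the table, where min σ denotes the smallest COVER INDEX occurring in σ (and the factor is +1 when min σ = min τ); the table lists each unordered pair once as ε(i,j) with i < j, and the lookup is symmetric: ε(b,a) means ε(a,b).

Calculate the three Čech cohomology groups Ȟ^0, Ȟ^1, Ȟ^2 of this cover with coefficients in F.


Ȟ^0 = Z, Ȟ^1 = Z, Ȟ^2 = 0

cover nerve:
  A12={b,i} A13={d} A23={a,h}
C dims 3,3; δ0: rk 2, SNF 1^2
Ȟ^0: (3−2)−0=1 ⇒ Z
Ȟ^1: (3−0)−2=1 ⇒ Z
Ȟ^2: (0−0)−0=0 ⇒ 0


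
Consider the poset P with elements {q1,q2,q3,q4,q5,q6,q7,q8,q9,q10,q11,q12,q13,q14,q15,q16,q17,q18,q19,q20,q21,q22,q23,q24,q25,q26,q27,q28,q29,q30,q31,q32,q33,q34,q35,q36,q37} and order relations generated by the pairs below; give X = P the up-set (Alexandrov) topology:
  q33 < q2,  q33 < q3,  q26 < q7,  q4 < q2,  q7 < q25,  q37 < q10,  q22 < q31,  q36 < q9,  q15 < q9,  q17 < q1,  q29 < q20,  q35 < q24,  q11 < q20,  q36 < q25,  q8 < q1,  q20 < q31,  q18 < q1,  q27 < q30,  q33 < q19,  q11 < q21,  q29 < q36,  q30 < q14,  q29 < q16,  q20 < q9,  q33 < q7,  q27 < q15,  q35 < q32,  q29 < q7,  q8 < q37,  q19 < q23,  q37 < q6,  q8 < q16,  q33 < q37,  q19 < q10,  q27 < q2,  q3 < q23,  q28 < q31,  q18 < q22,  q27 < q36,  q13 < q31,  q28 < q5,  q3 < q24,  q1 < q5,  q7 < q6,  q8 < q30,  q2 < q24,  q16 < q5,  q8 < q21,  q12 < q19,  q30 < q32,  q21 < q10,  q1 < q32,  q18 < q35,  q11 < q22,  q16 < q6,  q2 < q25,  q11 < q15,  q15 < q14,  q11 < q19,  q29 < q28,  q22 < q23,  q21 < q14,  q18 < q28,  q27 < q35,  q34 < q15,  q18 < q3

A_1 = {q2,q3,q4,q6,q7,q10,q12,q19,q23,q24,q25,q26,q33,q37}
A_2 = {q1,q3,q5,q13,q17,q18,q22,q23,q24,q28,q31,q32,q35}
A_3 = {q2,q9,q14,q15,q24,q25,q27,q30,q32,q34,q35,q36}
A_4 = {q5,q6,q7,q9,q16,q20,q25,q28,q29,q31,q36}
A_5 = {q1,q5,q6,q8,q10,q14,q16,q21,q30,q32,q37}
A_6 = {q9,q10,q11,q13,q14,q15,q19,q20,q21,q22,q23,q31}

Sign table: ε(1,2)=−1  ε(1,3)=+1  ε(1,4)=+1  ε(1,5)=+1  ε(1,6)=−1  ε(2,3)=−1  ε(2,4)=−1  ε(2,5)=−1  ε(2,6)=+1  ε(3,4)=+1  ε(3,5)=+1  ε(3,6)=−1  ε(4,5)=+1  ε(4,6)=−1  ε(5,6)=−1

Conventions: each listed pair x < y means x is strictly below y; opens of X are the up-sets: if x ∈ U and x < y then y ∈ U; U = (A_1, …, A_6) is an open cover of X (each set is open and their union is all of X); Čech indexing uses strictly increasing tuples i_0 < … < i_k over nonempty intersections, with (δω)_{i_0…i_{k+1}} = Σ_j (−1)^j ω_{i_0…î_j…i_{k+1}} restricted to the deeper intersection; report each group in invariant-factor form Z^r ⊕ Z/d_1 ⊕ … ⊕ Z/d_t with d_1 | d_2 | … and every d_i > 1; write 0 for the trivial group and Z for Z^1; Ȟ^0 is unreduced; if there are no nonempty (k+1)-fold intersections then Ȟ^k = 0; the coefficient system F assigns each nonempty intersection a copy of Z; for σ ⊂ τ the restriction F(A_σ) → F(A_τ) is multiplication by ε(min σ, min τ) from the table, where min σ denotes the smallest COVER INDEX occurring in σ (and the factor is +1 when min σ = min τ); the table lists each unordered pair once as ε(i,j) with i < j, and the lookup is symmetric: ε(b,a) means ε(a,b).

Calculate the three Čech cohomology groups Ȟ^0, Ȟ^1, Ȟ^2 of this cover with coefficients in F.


nonempty intersections:
  A12={q3,q23,q24} A13={q2,q24,q25} A14={q6,q7,q25} A15={q6,q10,q37} A16={q10,q19,q23} A23={q24,q32,q35} A24={q5,q28,q31} A25={q1,q5,q32} A26={q13,q22,q23,q31} A34={q9,q25,q36} A35={q14,q30,q32} A36={q9,q14,q15} A45={q5,q6,q16} A46={q9,q20,q31} A56={q10,q14,q21}
  A123={q24} A126={q23} A134={q25} A145={q6} A156={q10} A235={q32} A245={q5} A246={q31} A346={q9} A356={q14}
C dims 6,15,10; δ0: rk 5, SNF 1^5; δ1: rk 10, SNF 1^9·2
Ȟ^0: (6−5)−0=1 ⇒ Z
Ȟ^1: (15−10)−5=0 ⇒ 0
Ȟ^2: (10−0)−10=0 plus torsion [2] ⇒ Z/2

Ȟ^0(U;F) ≅ Z; Ȟ^1(U;F) ≅ 0; Ȟ^2(U;F) ≅ Z/2


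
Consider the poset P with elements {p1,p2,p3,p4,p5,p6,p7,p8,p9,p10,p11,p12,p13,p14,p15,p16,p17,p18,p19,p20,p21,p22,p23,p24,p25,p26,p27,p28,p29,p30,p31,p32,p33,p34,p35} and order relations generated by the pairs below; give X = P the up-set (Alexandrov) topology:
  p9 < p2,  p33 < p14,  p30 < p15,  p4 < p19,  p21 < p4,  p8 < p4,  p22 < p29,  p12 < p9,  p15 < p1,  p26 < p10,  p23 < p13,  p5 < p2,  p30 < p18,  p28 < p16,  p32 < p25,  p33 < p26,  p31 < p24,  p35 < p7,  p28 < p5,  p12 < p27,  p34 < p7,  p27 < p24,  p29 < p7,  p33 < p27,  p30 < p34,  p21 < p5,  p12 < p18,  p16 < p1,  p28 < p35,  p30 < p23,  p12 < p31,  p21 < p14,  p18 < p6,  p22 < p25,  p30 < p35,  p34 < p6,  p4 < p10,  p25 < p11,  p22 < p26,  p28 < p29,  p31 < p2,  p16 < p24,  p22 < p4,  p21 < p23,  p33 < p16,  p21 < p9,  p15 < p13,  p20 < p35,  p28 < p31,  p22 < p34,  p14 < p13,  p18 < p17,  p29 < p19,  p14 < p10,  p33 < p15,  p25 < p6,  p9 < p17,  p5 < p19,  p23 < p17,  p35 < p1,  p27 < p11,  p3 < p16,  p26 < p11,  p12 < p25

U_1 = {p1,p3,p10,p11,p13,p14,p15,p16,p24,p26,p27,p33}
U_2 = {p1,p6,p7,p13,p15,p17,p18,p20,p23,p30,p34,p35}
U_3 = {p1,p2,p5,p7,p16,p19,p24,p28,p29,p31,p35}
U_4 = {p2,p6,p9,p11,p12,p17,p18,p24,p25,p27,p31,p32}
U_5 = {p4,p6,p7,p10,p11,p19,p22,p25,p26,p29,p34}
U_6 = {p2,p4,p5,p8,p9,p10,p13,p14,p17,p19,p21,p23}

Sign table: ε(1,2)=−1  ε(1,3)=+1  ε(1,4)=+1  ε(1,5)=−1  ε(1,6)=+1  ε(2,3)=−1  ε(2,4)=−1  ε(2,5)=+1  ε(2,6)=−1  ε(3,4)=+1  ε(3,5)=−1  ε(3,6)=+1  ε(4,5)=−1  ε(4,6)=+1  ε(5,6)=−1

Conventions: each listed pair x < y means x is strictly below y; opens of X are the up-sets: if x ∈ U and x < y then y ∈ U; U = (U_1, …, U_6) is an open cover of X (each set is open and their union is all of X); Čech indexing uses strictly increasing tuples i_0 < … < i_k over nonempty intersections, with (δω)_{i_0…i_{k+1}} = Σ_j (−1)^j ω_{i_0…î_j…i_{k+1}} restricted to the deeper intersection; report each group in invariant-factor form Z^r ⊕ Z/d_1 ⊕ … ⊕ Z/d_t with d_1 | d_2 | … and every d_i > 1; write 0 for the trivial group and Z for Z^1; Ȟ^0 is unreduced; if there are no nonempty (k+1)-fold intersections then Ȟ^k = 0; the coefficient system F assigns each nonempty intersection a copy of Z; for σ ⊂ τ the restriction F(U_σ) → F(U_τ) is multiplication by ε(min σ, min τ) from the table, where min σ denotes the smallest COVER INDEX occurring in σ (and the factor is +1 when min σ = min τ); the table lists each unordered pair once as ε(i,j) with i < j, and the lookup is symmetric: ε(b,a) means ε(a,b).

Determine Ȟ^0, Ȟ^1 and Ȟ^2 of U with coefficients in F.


cover nerve:
  U12={p1,p13,p15} U13={p1,p16,p24} U14={p11,p24,p27} U15={p10,p11,p26} U16={p10,p13,p14} U23={p1,p7,p35} U24={p6,p17,p18} U25={p6,p7,p34} U26={p13,p17,p23} U34={p2,p24,p31} U35={p7,p19,p29} U36={p2,p5,p19} U45={p6,p11,p25} U46={p2,p9,p17} U56={p4,p10,p19}
  U123={p1} U126={p13} U134={p24} U145={p11} U156={p10} U235={p7} U245={p6} U246={p17} U346={p2} U356={p19}
C dims 6,15,10; δ0: rk 5, SNF 1^5; δ1: rk 10, SNF 1^9·2
Ȟ^0: (6−5)−0=1 ⇒ Z
Ȟ^1: (15−10)−5=0 ⇒ 0
Ȟ^2: (10−0)−10=0 plus torsion [2] ⇒ Z/2

Ȟ^0 ≅ Z; Ȟ^1 ≅ 0; Ȟ^2 ≅ Z/2


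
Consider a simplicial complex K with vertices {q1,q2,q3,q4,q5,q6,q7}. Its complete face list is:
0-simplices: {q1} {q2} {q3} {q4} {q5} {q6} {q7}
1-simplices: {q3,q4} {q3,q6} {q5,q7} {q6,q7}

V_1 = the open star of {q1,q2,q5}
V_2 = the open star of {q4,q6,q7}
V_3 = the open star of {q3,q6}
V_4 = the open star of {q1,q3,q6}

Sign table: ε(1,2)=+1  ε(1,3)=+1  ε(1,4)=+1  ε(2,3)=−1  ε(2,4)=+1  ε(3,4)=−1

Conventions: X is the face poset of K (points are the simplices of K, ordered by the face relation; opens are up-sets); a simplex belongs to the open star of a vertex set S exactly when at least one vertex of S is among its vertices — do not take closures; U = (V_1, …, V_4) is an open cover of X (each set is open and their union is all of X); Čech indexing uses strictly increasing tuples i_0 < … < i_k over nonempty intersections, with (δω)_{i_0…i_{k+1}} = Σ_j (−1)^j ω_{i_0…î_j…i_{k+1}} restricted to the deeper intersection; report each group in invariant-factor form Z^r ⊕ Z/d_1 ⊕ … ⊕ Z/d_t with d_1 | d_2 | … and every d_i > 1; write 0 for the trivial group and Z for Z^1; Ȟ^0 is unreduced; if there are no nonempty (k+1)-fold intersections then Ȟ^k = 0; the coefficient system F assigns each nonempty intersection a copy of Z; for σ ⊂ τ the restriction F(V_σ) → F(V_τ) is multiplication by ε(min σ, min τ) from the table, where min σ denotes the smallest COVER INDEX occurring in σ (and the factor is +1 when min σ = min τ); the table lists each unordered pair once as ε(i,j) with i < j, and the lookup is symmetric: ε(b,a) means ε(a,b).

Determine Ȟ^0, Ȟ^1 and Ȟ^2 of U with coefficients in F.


Ȟ^0 = Z, Ȟ^1 = Z, Ȟ^2 = 0

nonempty overlaps:
  V1={{q1},{q2},{q5},{q5,q7}} V2={{q4},{q6},{q7},{q3,q4},{q3,q6},{q5,q7},{q6,q7}} V3={{q3},{q6},{q3,q4},{q3,q6},{q6,q7}} V4={{q1},{q3},{q6},{q3,q4},{q3,q6},{q6,q7}}
  V12={{q5,q7}} V14={{q1}} V23={{q6},{q3,q4},{q3,q6},{q6,q7}} V24={{q6},{q3,q4},{q3,q6},{q6,q7}} V34={{q3},{q6},{q3,q4},{q3,q6},{q6,q7}}
  V234={{q6},{q3,q4},{q3,q6},{q6,q7}}
C dims 4,5,1; δ0: rk 3, SNF 1^3; δ1: rk 1, SNF 1^1
degree 0: 4−3−0 = 1 → Ȟ^0 ≅ Z
degree 1: 5−1−3 = 1 → Ȟ^1 ≅ Z
degree 2: 1−0−1 = 0 → Ȟ^2 ≅ 0


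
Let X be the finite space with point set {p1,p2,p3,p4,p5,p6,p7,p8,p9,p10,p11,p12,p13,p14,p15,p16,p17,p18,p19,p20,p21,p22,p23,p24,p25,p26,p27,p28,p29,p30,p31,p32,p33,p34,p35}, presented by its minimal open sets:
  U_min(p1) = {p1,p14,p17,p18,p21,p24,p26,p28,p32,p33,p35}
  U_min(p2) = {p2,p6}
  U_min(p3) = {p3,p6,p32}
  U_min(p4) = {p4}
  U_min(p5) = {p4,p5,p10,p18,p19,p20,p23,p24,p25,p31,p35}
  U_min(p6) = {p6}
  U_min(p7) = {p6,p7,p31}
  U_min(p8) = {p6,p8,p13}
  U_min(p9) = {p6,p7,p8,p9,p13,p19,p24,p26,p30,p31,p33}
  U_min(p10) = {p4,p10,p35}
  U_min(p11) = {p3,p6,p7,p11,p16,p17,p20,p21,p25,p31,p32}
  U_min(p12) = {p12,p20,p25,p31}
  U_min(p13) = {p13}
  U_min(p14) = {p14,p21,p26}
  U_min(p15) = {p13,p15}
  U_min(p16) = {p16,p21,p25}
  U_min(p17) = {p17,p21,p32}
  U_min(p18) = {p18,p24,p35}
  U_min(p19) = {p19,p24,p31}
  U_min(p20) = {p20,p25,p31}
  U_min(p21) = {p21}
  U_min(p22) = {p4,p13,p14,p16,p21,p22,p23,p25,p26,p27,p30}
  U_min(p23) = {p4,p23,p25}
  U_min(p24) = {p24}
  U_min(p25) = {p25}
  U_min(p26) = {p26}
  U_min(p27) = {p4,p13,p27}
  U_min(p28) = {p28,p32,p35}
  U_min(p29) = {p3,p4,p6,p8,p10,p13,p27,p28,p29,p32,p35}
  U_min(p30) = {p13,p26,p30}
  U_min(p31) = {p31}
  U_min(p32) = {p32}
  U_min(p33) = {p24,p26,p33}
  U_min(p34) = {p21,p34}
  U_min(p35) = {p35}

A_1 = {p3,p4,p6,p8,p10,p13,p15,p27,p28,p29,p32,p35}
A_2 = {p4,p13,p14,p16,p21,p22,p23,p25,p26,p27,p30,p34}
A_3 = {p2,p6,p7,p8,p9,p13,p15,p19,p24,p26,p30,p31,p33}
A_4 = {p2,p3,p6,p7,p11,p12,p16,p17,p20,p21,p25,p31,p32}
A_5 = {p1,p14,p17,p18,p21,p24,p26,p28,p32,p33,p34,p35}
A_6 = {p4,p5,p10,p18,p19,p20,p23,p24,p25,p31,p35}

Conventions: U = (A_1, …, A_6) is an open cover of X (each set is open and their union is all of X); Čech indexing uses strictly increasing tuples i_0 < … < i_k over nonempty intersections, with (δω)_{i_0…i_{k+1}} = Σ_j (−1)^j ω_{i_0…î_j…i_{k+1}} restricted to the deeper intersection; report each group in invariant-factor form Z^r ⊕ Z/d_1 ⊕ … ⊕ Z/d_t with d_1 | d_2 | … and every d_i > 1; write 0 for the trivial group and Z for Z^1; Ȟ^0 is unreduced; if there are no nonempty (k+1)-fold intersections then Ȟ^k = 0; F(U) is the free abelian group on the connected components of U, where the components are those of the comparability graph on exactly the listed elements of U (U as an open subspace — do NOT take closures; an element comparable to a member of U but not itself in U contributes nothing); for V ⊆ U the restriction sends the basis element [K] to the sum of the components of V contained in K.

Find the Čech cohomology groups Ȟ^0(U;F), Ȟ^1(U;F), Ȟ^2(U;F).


nerve simplices:
  A12={p4,p13,p27} A13={p6,p8,p13,p15} A14={p3,p6,p32} A15={p28,p32,p35} A16={p4,p10,p35} A23={p13,p26,p30} A24={p16,p21,p25} A25={p14,p21,p26,p34} A26={p4,p23,p25} A34={p2,p6,p7,p31} A35={p24,p26,p33} A36={p19,p24,p31} A45={p17,p21,p32} A46={p20,p25,p31} A56={p18,p24,p35}
  A123={p13} A126={p4} A134={p6} A145={p32} A156={p35} A235={p26} A245={p21} A246={p25} A346={p31} A356={p24}
components per intersection:
  A1: {p3,p4,p6,p8,p10,p13,p15,p27,p28,p29,p32,p35}
  A2: {p4,p13,p14,p16,p21,p22,p23,p25,p26,p27,p30,p34}
  A3: {p2,p6,p7,p8,p9,p13,p15,p19,p24,p26,p30,p31,p33}
  A4: {p2,p3,p6,p7,p11,p12,p16,p17,p20,p21,p25,p31,p32}
  A5: {p1,p14,p17,p18,p21,p24,p26,p28,p32,p33,p34,p35}
  A6: {p4,p5,p10,p18,p19,p20,p23,p24,p25,p31,p35}
  A12: {p4,p13,p27}
  A13: {p6,p8,p13,p15}
  A14: {p3,p6,p32}
  A15: {p28,p32,p35}
  A16: {p4,p10,p35}
  A23: {p13,p26,p30}
  A24: {p16,p21,p25}
  A25: {p14,p21,p26,p34}
  A26: {p4,p23,p25}
  A34: {p2,p6,p7,p31}
  A35: {p24,p26,p33}
  A36: {p19,p24,p31}
  A45: {p17,p21,p32}
  A46: {p20,p25,p31}
  A56: {p18,p24,p35}
  A123: {p13}
  A126: {p4}
  A134: {p6}
  A145: {p32}
  A156: {p35}
  A235: {p26}
  A245: {p21}
  A246: {p25}
  A346: {p31}
  A356: {p24}
C dims 6,15,10; δ0: rk 5, SNF 1^5; δ1: rk 10, SNF 1^9·2
degree 0: 6−5−0 = 1 → Ȟ^0 ≅ Z
degree 1: 15−10−5 = 0 → Ȟ^1 ≅ 0
degree 2: 10−0−10 = 0 plus torsion [2] → Ȟ^2 ≅ Z/2

Ȟ^0(U;F) ≅ Z; Ȟ^1(U;F) ≅ 0; Ȟ^2(U;F) ≅ Z/2


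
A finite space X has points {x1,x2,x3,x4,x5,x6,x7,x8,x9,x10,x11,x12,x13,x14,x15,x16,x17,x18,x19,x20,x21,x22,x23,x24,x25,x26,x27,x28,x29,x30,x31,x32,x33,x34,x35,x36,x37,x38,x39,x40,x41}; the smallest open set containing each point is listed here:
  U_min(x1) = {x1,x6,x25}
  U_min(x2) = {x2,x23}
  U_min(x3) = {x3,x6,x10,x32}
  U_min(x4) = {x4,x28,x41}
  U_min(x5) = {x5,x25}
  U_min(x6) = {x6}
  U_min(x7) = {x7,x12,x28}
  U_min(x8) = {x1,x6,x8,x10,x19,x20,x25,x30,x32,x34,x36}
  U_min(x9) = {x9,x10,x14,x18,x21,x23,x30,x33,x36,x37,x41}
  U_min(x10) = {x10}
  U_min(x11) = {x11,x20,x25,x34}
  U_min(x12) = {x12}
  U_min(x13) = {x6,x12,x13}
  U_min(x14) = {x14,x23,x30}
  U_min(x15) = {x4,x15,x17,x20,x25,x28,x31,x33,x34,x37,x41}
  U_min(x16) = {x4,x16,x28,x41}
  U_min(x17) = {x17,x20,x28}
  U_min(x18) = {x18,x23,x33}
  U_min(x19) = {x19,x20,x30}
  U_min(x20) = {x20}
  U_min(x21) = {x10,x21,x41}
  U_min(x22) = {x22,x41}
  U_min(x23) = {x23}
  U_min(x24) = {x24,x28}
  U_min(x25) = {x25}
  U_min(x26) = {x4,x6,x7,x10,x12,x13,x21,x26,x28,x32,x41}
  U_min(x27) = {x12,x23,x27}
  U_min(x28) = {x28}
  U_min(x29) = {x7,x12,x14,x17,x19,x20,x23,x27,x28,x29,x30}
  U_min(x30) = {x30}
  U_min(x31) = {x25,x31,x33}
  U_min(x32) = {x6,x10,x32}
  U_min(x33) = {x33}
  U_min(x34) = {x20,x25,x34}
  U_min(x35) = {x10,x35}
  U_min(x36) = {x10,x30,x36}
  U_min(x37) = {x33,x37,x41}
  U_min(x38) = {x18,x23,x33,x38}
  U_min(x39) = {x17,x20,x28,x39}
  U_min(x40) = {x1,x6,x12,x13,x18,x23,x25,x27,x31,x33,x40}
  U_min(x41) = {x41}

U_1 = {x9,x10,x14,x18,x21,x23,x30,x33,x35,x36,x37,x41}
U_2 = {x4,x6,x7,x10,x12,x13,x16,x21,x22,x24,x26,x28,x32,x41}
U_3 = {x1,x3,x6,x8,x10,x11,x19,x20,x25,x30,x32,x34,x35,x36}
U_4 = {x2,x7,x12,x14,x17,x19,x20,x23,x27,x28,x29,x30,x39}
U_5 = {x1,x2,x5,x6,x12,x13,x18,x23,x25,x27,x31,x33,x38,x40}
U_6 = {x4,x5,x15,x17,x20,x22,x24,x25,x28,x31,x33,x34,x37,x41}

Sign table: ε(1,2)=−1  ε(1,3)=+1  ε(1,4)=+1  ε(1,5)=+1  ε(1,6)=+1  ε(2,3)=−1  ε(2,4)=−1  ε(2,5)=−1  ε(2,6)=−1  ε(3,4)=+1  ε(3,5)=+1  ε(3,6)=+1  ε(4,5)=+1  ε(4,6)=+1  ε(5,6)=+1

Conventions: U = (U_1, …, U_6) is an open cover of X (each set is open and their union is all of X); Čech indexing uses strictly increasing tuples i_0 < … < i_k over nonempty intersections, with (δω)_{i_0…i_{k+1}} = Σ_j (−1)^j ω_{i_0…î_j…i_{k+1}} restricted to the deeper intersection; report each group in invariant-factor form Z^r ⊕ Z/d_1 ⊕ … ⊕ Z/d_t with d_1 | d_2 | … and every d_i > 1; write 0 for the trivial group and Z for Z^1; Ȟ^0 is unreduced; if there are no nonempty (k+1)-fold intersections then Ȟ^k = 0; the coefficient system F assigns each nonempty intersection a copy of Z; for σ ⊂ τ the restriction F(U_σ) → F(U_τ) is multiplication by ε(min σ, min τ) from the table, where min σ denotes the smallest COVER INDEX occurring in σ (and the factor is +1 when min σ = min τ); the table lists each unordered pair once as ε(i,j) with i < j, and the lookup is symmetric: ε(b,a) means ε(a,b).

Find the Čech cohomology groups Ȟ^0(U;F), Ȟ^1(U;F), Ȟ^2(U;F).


nerve simplices:
  U12={x10,x21,x41} U13={x10,x30,x35,x36} U14={x14,x23,x30} U15={x18,x23,x33} U16={x33,x37,x41} U23={x6,x10,x32} U24={x7,x12,x28} U25={x6,x12,x13} U26={x4,x22,x24,x28,x41} U34={x19,x20,x30} U35={x1,x6,x25} U36={x20,x25,x34} U45={x2,x12,x23,x27} U46={x17,x20,x28} U56={x5,x25,x31,x33}
  U123={x10} U126={x41} U134={x30} U145={x23} U156={x33} U235={x6} U245={x12} U246={x28} U346={x20} U356={x25}
C dims 6,15,10; δ0: rk 5, SNF 1^5; δ1: rk 10, SNF 1^9·2
degree 0: 6−5−0 = 1 → Ȟ^0 ≅ Z
degree 1: 15−10−5 = 0 → Ȟ^1 ≅ 0
degree 2: 10−0−10 = 0 plus torsion [2] → Ȟ^2 ≅ Z/2

Ȟ^0 = Z,  Ȟ^1 = 0,  Ȟ^2 = Z/2


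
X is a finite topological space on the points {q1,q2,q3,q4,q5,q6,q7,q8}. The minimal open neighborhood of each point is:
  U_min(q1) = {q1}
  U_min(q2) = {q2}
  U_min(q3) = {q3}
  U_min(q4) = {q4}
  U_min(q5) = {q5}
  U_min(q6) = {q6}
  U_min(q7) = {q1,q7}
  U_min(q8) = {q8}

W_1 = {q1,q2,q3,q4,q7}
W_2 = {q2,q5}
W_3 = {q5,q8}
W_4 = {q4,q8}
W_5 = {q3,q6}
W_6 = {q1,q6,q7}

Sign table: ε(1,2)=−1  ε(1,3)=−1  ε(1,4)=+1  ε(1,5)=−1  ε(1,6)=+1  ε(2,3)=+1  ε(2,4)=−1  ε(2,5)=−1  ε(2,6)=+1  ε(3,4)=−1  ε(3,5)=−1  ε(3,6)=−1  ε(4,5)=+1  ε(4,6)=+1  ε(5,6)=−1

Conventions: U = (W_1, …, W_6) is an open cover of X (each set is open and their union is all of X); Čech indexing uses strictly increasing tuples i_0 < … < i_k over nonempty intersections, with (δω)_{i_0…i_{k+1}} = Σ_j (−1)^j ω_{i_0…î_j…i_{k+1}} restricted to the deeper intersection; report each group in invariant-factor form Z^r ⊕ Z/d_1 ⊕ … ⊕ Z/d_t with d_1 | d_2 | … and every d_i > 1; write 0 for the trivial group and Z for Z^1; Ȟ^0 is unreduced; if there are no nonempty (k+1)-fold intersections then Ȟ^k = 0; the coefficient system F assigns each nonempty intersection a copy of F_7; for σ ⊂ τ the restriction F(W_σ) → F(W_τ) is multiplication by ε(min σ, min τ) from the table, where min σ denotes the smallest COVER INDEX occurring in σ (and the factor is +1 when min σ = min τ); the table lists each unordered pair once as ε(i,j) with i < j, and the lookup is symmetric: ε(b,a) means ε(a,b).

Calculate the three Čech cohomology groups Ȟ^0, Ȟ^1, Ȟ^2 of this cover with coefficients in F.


nerve of the cover:
  W12={q2} W14={q4} W15={q3} W16={q1,q7} W23={q5} W34={q8} W56={q6}
C dims 6,7; δ0: rk_F7 5
Ȟ^0 = (6 − 5) − 0 = 1, so Ȟ^0 ≅ Z/7
Ȟ^1 = (7 − 0) − 5 = 2, so Ȟ^1 ≅ Z/7 ⊕ Z/7
Ȟ^2 = (0 − 0) − 0 = 0, so Ȟ^2 ≅ 0

Ȟ^0(U;F) ≅ Z/7, Ȟ^1(U;F) ≅ Z/7 ⊕ Z/7, Ȟ^2(U;F) ≅ 0


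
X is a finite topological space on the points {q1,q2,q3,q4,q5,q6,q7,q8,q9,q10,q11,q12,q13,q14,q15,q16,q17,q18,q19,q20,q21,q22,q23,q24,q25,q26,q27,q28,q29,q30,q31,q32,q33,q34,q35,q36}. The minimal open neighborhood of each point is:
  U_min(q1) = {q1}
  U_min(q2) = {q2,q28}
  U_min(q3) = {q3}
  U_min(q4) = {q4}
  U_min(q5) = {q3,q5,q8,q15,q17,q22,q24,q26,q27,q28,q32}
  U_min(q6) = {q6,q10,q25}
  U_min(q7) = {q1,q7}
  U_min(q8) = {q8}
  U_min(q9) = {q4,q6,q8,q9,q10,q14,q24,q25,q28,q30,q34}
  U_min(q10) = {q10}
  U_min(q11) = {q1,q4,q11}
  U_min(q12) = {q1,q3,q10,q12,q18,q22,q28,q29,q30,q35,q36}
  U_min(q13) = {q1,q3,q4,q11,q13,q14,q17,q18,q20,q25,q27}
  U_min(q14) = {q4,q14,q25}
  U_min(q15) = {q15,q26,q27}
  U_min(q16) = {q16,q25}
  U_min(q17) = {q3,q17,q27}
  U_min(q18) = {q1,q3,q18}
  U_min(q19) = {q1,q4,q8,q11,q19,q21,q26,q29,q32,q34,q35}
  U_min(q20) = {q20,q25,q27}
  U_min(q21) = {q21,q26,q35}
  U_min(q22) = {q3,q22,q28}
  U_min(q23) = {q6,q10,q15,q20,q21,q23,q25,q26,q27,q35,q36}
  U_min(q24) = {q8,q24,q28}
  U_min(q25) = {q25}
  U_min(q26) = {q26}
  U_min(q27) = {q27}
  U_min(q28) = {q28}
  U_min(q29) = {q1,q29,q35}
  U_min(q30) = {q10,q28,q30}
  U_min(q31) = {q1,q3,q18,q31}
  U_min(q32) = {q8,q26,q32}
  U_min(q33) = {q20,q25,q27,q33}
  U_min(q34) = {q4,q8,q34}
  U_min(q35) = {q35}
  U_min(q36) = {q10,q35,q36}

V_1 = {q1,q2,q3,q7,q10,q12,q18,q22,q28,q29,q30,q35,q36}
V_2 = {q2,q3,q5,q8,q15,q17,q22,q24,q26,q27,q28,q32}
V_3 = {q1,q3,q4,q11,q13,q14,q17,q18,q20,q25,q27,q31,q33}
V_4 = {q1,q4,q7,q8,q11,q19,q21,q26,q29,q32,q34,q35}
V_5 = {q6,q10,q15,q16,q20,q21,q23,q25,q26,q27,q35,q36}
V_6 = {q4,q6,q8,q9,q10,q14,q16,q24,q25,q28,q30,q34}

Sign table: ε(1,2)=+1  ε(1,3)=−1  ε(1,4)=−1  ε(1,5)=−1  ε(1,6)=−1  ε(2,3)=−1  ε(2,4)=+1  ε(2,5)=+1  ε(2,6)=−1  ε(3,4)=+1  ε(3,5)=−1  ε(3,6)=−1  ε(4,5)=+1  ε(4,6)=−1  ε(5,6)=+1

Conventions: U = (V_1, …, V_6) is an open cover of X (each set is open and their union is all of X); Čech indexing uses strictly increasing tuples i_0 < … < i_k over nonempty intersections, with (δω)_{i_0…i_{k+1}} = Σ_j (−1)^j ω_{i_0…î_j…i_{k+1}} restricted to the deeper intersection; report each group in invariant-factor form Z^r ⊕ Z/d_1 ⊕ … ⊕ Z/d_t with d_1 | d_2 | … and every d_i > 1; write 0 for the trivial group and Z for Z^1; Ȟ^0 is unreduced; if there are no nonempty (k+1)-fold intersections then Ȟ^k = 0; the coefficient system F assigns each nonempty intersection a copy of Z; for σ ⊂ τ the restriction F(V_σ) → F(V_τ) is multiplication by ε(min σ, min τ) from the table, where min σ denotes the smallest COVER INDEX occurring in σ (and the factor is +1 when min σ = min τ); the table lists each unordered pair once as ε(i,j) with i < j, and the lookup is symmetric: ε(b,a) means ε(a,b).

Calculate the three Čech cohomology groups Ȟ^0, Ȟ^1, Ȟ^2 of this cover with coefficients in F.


Ȟ^0(U;F) ≅ 0,  Ȟ^1(U;F) ≅ Z/2,  Ȟ^2(U;F) ≅ Z

nonempty overlaps:
  V12={q2,q3,q22,q28} V13={q1,q3,q18} V14={q1,q7,q29,q35} V15={q10,q35,q36} V16={q10,q28,q30} V23={q3,q17,q27} V24={q8,q26,q32} V25={q15,q26,q27} V26={q8,q24,q28} V34={q1,q4,q11} V35={q20,q25,q27} V36={q4,q14,q25} V45={q21,q26,q35} V46={q4,q8,q34} V56={q6,q10,q16,q25}
  V123={q3} V126={q28} V134={q1} V145={q35} V156={q10} V235={q27} V245={q26} V246={q8} V346={q4} V356={q25}
C dims 6,15,10; δ0: rk 6, SNF 1^5·2; δ1: rk 9, SNF 1^9
degree 0: 6−6−0 = 0 → Ȟ^0 ≅ 0
degree 1: 15−9−6 = 0 plus torsion [2] → Ȟ^1 ≅ Z/2
degree 2: 10−0−9 = 1 → Ȟ^2 ≅ Z


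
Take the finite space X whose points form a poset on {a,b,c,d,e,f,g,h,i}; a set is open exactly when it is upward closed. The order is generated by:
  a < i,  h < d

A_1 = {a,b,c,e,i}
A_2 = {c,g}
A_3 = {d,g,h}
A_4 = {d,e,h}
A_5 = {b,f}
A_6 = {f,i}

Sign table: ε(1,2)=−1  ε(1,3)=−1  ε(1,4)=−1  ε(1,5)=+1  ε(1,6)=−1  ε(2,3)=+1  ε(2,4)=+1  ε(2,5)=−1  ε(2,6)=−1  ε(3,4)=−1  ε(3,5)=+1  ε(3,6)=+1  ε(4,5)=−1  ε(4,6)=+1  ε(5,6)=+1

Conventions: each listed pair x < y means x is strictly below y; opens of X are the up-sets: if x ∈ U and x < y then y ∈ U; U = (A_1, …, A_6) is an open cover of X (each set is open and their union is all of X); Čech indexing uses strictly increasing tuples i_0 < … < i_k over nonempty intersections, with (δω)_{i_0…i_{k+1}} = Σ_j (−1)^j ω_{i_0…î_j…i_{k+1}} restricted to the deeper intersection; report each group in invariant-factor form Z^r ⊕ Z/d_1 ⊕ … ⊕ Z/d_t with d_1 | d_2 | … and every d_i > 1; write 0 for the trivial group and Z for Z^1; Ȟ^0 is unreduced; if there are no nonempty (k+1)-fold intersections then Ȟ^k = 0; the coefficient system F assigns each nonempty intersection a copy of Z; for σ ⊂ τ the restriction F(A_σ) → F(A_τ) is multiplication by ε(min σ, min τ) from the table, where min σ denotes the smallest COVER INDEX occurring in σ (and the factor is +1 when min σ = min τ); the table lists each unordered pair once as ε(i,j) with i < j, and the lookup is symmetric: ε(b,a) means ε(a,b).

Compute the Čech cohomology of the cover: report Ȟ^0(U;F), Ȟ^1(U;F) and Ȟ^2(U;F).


Ȟ^0 = 0; Ȟ^1 = Z ⊕ Z/2; Ȟ^2 = 0

nonempty intersections:
  A12={c} A14={e} A15={b} A16={i} A23={g} A34={d,h} A56={f}
C dims 6,7; δ0: rk 6, SNF 1^5·2
Ȟ^0: (6−6)−0=0 ⇒ 0
Ȟ^1: (7−0)−6=1 plus torsion [2] ⇒ Z ⊕ Z/2
Ȟ^2: (0−0)−0=0 ⇒ 0


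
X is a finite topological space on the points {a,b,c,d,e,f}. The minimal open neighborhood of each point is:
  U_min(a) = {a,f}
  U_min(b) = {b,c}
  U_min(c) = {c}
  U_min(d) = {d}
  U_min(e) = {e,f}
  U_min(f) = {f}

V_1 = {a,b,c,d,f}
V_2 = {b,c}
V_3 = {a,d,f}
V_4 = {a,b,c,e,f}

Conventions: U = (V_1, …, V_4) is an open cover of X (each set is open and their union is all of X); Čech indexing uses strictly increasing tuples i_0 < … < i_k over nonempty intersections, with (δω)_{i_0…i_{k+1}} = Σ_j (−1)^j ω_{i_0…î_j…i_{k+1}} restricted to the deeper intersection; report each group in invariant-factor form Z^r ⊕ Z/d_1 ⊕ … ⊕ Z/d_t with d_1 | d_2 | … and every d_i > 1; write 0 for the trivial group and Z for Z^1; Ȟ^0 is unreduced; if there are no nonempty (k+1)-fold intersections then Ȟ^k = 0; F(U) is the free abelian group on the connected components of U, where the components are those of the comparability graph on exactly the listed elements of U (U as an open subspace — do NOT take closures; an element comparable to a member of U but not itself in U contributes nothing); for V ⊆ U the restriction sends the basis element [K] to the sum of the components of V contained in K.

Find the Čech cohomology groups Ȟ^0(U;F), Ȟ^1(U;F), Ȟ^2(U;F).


Ȟ^0 = Z^3; Ȟ^1 = 0; Ȟ^2 = 0

nonempty overlaps:
  V12={b,c} V13={a,d,f} V14={a,b,c,f} V24={b,c} V34={a,f}
  V124={b,c} V134={a,f}
components per intersection:
  V1: {a,f} {b,c} {d}
  V2: {b,c}
  V3: {a,f} {d}
  V4: {a,e,f} {b,c}
  V12: {b,c}
  V13: {a,f} {d}
  V14: {a,f} {b,c}
  V24: {b,c}
  V34: {a,f}
  V124: {b,c}
  V134: {a,f}
C dims 8,7,2; δ0: rk 5, SNF 1^5; δ1: rk 2, SNF 1^2
degree 0: 8−5−0 = 3 → Ȟ^0 ≅ Z^3
degree 1: 7−2−5 = 0 → Ȟ^1 ≅ 0
degree 2: 2−0−2 = 0 → Ȟ^2 ≅ 0


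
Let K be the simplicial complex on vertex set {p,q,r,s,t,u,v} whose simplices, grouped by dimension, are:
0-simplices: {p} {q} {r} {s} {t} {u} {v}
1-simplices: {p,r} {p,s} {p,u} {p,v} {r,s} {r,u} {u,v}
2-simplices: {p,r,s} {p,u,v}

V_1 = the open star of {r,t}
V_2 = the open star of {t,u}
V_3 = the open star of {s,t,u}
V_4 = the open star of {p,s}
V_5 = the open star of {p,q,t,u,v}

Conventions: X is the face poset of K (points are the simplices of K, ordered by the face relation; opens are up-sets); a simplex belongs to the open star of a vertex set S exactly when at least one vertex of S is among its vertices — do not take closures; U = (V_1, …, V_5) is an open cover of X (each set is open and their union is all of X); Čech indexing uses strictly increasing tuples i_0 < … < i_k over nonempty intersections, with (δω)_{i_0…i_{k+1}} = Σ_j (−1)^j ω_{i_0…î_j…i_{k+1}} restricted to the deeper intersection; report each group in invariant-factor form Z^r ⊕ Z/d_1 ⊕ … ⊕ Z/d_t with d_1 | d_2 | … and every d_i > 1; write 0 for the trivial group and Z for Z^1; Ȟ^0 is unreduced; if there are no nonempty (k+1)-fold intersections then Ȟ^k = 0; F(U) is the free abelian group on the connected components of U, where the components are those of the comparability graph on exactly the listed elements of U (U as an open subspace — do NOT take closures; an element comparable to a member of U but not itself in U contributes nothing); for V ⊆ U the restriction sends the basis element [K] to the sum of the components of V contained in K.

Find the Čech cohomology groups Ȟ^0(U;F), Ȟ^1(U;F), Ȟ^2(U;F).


Ȟ^0 ≅ Z^3, Ȟ^1 ≅ Z, Ȟ^2 ≅ 0

intersection data:
  V1={{r},{t},{p,r},{r,s},{r,u},{p,r,s}} V2={{t},{u},{p,u},{r,u},{u,v},{p,u,v}} V3={{s},{t},{u},{p,s},{p,u},{r,s},{r,u},{u,v},{p,r,s},{p,u,v}} V4={{p},{s},{p,r},{p,s},{p,u},{p,v},{r,s},{p,r,s},{p,u,v}} V5={{p},{q},{t},{u},{v},{p,r},{p,s},{p,u},{p,v},{r,u},{u,v},{p,r,s},{p,u,v}}
  V12={{t},{r,u}} V13={{t},{r,s},{r,u},{p,r,s}} V14={{p,r},{r,s},{p,r,s}} V15={{t},{p,r},{r,u},{p,r,s}} V23={{t},{u},{p,u},{r,u},{u,v},{p,u,v}} V24={{p,u},{p,u,v}} V25={{t},{u},{p,u},{r,u},{u,v},{p,u,v}} V34={{s},{p,s},{p,u},{r,s},{p,r,s},{p,u,v}} V35={{t},{u},{p,s},{p,u},{r,u},{u,v},{p,r,s},{p,u,v}} V45={{p},{p,r},{p,s},{p,u},{p,v},{p,r,s},{p,u,v}}
  V123={{t},{r,u}} V125={{t},{r,u}} V134={{r,s},{p,r,s}} V135={{t},{r,u},{p,r,s}} V145={{p,r},{p,r,s}} V234={{p,u},{p,u,v}} V235={{t},{u},{p,u},{r,u},{u,v},{p,u,v}} V245={{p,u},{p,u,v}} V345={{p,s},{p,u},{p,r,s},{p,u,v}}
  V1235={{t},{r,u}} V1345={{p,r,s}} V2345={{p,u},{p,u,v}}
components per intersection:
  V1: {{r},{p,r},{r,s},{r,u},{p,r,s}} {{t}}
  V2: {{t}} {{u},{p,u},{r,u},{u,v},{p,u,v}}
  V3: {{s},{p,s},{r,s},{p,r,s}} {{t}} {{u},{p,u},{r,u},{u,v},{p,u,v}}
  V4: {{p},{s},{p,r},{p,s},{p,u},{p,v},{r,s},{p,r,s},{p,u,v}}
  V5: {{p},{u},{v},{p,r},{p,s},{p,u},{p,v},{r,u},{u,v},{p,r,s},{p,u,v}} {{q}} {{t}}
  V12: {{t}} {{r,u}}
  V13: {{t}} {{r,s},{p,r,s}} {{r,u}}
  V14: {{p,r},{r,s},{p,r,s}}
  V15: {{t}} {{p,r},{p,r,s}} {{r,u}}
  V23: {{t}} {{u},{p,u},{r,u},{u,v},{p,u,v}}
  V24: {{p,u},{p,u,v}}
  V25: {{t}} {{u},{p,u},{r,u},{u,v},{p,u,v}}
  V34: {{s},{p,s},{r,s},{p,r,s}} {{p,u},{p,u,v}}
  V35: {{t}} {{u},{p,u},{r,u},{u,v},{p,u,v}} {{p,s},{p,r,s}}
  V45: {{p},{p,r},{p,s},{p,u},{p,v},{p,r,s},{p,u,v}}
  V123: {{t}} {{r,u}}
  V125: {{t}} {{r,u}}
  V134: {{r,s},{p,r,s}}
  V135: {{t}} {{r,u}} {{p,r,s}}
  V145: {{p,r},{p,r,s}}
  V234: {{p,u},{p,u,v}}
  V235: {{t}} {{u},{p,u},{r,u},{u,v},{p,u,v}}
  V245: {{p,u},{p,u,v}}
  V345: {{p,s},{p,r,s}} {{p,u},{p,u,v}}
  V1235: {{t}} {{r,u}}
  V1345: {{p,r,s}}
  V2345: {{p,u},{p,u,v}}
C dims 11,20,15,4; δ0: rk 8, SNF 1^8; δ1: rk 11, SNF 1^11; δ2: rk 4, SNF 1^4
Ȟ^0 = (11 − 8) − 0 = 3, so Ȟ^0 ≅ Z^3
Ȟ^1 = (20 − 11) − 8 = 1, so Ȟ^1 ≅ Z
Ȟ^2 = (15 − 4) − 11 = 0, so Ȟ^2 ≅ 0


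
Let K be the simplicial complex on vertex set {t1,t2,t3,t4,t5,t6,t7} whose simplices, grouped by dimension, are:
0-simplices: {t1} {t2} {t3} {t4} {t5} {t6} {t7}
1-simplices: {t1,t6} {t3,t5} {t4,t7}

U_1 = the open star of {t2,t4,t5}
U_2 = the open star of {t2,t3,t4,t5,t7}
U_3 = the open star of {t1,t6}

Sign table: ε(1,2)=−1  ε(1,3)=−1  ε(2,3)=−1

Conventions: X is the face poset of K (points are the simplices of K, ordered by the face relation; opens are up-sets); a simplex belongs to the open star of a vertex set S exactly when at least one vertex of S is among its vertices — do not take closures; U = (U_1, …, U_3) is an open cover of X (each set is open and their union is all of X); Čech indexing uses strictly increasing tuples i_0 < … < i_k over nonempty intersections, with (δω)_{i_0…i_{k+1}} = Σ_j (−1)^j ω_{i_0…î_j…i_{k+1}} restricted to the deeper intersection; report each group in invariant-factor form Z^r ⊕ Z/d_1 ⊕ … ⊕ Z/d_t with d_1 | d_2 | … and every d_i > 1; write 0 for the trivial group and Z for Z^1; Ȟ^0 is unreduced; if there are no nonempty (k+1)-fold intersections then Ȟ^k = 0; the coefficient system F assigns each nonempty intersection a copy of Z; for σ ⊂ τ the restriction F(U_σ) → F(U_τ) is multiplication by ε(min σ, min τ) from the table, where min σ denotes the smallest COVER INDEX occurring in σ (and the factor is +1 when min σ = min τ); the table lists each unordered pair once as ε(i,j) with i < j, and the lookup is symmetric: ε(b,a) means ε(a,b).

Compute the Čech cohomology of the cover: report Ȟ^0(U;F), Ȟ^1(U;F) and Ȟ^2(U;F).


nerve of the cover:
  U1={{t2},{t4},{t5},{t3,t5},{t4,t7}} U2={{t2},{t3},{t4},{t5},{t7},{t3,t5},{t4,t7}} U3={{t1},{t6},{t1,t6}}
  U12={{t2},{t4},{t5},{t3,t5},{t4,t7}}
C dims 3,1; δ0: rk 1, SNF 1^1
Ȟ^0 = (3 − 1) − 0 = 2, so Ȟ^0 ≅ Z^2
Ȟ^1 = (1 − 0) − 1 = 0, so Ȟ^1 ≅ 0
Ȟ^2 = (0 − 0) − 0 = 0, so Ȟ^2 ≅ 0

Ȟ^0 ≅ Z^2,  Ȟ^1 ≅ 0,  Ȟ^2 ≅ 0


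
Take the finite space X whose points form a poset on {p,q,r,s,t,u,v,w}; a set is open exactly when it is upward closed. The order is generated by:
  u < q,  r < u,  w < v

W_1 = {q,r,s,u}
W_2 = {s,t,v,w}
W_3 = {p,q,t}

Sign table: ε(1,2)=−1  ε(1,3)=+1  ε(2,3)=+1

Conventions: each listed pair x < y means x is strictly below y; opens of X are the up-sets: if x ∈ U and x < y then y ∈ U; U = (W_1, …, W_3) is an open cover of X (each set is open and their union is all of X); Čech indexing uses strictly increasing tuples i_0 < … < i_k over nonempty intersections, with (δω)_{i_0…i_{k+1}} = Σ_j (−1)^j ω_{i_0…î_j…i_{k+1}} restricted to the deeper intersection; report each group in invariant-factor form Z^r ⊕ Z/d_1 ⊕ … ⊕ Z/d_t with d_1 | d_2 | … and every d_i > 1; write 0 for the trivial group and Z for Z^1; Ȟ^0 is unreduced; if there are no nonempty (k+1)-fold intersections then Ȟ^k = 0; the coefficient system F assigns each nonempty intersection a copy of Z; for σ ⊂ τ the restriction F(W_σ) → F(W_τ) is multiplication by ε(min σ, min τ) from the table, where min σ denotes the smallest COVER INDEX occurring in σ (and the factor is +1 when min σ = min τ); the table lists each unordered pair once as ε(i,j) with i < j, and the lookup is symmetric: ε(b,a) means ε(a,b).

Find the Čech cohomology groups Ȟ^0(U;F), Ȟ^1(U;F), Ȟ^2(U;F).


cover nerve:
  W12={s} W13={q} W23={t}
C dims 3,3; δ0: rk 3, SNF 1^2·2
Ȟ^0: (3−3)−0=0 ⇒ 0
Ȟ^1: (3−0)−3=0 plus torsion [2] ⇒ Z/2
Ȟ^2: (0−0)−0=0 ⇒ 0

Ȟ^0(U;F) ≅ 0, Ȟ^1(U;F) ≅ Z/2 and Ȟ^2(U;F) ≅ 0
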